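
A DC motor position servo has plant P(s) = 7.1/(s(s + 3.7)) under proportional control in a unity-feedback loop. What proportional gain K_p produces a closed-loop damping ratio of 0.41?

Closed-loop characteristic equation: s² + 3.7s + K_p·7.1 = 0.
So ω_n = √(7.1K_p) and 2ζω_n = 3.7, giving ζ = 3.7/(2√(7.1K_p)).
Setting ζ = 0.41: √(7.1K_p) = 3.7/(2·0.41) = 4.512, so K_p = 20.36/7.1 = 2.87.

K_p = 2.87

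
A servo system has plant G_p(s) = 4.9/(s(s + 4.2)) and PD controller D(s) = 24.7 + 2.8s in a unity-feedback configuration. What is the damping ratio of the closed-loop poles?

Forward path: (24.7 + 2.8s)·4.9/(s(s+4.2)). The closed-loop characteristic equation is s² + (4.2 + 4.9·2.8)s + 4.9·24.7 = 0.
That is s² + 17.92s + 121 = 0, so ω_n = 11 rad/s and ζ = 17.92/(2·11) = 0.8144.

ζ = 0.814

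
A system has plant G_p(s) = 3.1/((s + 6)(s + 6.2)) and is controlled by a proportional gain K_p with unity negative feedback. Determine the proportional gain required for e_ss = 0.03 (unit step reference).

The loop is type 0, so e_ss(step) = 1/(1 + K_pos) with K_pos = K_p·G_p(0).
G_p(0) = 0.08333. Require 1/(1 + K_p·0.08333) = 0.03, so 1 + 0.08333·K_p = 33.33.
K_p = (33.33 − 1)/0.08333 = 388.

K_p = 388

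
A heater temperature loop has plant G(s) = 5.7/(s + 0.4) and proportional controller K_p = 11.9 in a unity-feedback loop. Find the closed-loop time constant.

Closed-loop transfer function: T(s) = K_p·G(s)/(1 + K_p·G(s)) = 67.83/(s + 0.4 + 67.83) = 67.83/(s + 68.23).
Time constant τ = 1/68.23 = 0.0147 s.

τ = 0.0147 s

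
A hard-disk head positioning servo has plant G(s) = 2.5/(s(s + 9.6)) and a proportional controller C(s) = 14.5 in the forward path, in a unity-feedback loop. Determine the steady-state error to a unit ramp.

0.265

The loop has one pole at the origin (type 1). Velocity error constant K_v = lim_{s→0} s·C(s)G(s) = 14.5·2.5/9.6 = 3.776.
Steady-state error to a unit ramp: e_ss = 1/K_v = 0.265.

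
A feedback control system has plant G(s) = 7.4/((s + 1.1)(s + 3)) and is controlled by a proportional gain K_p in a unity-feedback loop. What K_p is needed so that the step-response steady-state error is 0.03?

K_p = 14.4

The loop is type 0, so e_ss(step) = 1/(1 + K_pos) with K_pos = K_p·G(0).
G(0) = 2.242. Require 1/(1 + K_p·2.242) = 0.03, so 1 + 2.242·K_p = 33.33.
K_p = (33.33 − 1)/2.242 = 14.4.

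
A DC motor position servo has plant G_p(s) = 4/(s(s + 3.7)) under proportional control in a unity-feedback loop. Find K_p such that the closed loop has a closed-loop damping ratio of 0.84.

K_p = 1.21

Closed-loop characteristic equation: s² + 3.7s + K_p·4 = 0.
So ω_n = √(4K_p) and 2ζω_n = 3.7, giving ζ = 3.7/(2√(4K_p)).
Setting ζ = 0.84: √(4K_p) = 3.7/(2·0.84) = 2.202, so K_p = 4.85/4 = 1.21.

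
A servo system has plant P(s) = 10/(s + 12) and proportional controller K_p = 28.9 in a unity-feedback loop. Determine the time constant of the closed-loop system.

Closed-loop transfer function: T(s) = K_p·P(s)/(1 + K_p·P(s)) = 289/(s + 12 + 289) = 289/(s + 301).
Time constant τ = 1/301 = 0.00332 s.

τ = 0.00332 s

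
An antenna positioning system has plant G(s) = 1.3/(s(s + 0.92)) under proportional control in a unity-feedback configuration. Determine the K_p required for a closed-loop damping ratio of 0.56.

Closed-loop characteristic equation: s² + 0.92s + K_p·1.3 = 0.
So ω_n = √(1.3K_p) and 2ζω_n = 0.92, giving ζ = 0.92/(2√(1.3K_p)).
Setting ζ = 0.56: √(1.3K_p) = 0.92/(2·0.56) = 0.8214, so K_p = 0.6747/1.3 = 0.519.

K_p = 0.519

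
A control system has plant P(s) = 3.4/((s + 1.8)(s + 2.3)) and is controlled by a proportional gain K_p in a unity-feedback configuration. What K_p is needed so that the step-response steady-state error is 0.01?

K_p = 121

Steady-state error for a unit step on this type-0 loop is 1/(1 + K_p·P(0)).
P(0) = 0.8213. Require 1/(1 + K_p·0.8213) = 0.01, so 1 + 0.8213·K_p = 100.
K_p = (100 − 1)/0.8213 = 121.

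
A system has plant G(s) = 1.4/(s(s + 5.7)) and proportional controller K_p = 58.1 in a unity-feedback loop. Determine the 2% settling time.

The closed-loop denominator s² + 5.7s + 81.34 gives ω_n = √81.34 = 9.019 and ζ = 5.7/(2ω_n) = 0.316.
2% settling time T_s ≈ 4/(ζω_n) = 4/2.85 = 1.4 s.

T_s ≈ 1.4 s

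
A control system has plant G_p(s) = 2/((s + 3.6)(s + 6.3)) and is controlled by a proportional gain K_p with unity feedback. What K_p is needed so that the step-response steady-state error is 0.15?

K_p = 64.3

For a type-0 loop with proportional control, e_ss = 1/(1 + K_p·G_p(0)).
G_p(0) = 0.08818. Require 1/(1 + K_p·0.08818) = 0.15, so 1 + 0.08818·K_p = 6.667.
K_p = (6.667 − 1)/0.08818 = 64.3.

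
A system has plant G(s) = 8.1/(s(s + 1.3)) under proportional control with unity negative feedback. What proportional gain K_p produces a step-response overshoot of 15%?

K_p = 0.195

From %OS = 100·exp(−πζ/√(1−ζ²)) = 15%, ζ = −ln(0.15)/√(π²+ln²(0.15)) = 0.5169.
Characteristic equation s² + 1.3s + 8.1K_p = 0 gives ζ = 1.3/(2√(8.1K_p)).
Setting ζ = 0.5169: √(8.1K_p) = 1.3/(2·0.5169) = 1.257, so K_p = 1.581/8.1 = 0.195.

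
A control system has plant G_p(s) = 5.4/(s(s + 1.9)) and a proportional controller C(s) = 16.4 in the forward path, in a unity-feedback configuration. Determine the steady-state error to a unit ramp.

0.0215

The loop has one pole at the origin (type 1). Velocity error constant K_v = lim_{s→0} s·C(s)G_p(s) = 16.4·5.4/1.9 = 46.61.
Steady-state error to a unit ramp: e_ss = 1/K_v = 0.0215.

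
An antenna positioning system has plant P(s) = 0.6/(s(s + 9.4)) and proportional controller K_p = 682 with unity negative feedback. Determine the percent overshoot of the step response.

47.2%

From 1 + K_pP(s) = 0: s² + 9.4s + 409.2 = 0 ⇒ ω_n = 20.23, ζ = 0.2323.
%OS = 100·exp(−πζ/√(1−ζ²)) = 100·exp(−π·0.2323/√0.946) = 47.2%.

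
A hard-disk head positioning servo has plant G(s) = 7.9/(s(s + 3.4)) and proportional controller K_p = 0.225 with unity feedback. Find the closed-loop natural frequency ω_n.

ω_n = 1.33 rad/s

1 + K_p·G(s) = 0 gives s² + 3.4s + 1.778 = 0.
So ω_n² = 1.778 ⇒ ω_n = 1.333 rad/s, and ζ = 3.4/(2ω_n) = 1.28.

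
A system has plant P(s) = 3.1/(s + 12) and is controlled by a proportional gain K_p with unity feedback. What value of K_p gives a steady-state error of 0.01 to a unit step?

K_p = 383

For a type-0 loop with proportional control, e_ss = 1/(1 + K_p·P(0)).
P(0) = 0.2583. Require 1/(1 + K_p·0.2583) = 0.01, so 1 + 0.2583·K_p = 100.
K_p = (100 − 1)/0.2583 = 383.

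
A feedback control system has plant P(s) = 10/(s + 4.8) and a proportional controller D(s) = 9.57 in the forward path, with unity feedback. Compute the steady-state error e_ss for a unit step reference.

0.0478

The loop is type 0. Static position error constant K_pos = D(0)·P(0) = 9.57·2.083 = 19.94.
Steady-state error to a unit step: e_ss = 1/(1+K_pos) = 1/20.94 = 0.0478.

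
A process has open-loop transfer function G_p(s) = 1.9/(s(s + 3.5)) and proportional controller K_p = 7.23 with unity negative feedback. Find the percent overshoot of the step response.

From 1 + K_pG_p(s) = 0: s² + 3.5s + 13.74 = 0 ⇒ ω_n = 3.706, ζ = 0.4722.
%OS = 100·exp(−πζ/√(1−ζ²)) = 100·exp(−π·0.4722/√0.7771) = 18.6%.

18.6%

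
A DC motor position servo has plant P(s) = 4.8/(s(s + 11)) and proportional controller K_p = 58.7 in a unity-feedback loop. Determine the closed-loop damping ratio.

The closed-loop denominator is s(s+11) + 58.7·4.8 = s² + 11s + 281.8.
Matching s² + 2ζω_n s + ω_n²: ω_n = √281.8 = 16.79 rad/s and 2ζω_n = 11, so ζ = 11/(2·16.79) = 0.328.

ζ = 0.328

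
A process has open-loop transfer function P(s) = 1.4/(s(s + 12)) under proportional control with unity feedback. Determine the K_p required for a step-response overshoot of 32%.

K_p = 221

From %OS = 100·exp(−πζ/√(1−ζ²)) = 32%, ζ = −ln(0.32)/√(π²+ln²(0.32)) = 0.341.
Characteristic equation s² + 12s + 1.4K_p = 0 gives ζ = 12/(2√(1.4K_p)).
Setting ζ = 0.341: √(1.4K_p) = 12/(2·0.341) = 17.6, so K_p = 309.7/1.4 = 221.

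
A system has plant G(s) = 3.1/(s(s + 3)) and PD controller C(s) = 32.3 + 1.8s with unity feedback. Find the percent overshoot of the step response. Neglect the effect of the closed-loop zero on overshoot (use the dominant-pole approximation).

22.5%

Forward path: (32.3 + 1.8s)·3.1/(s(s+3)). The closed-loop characteristic equation is s² + (3 + 3.1·1.8)s + 3.1·32.3 = 0.
That is s² + 8.58s + 100.1 = 0, so ω_n = 10.01 rad/s and ζ = 8.58/(2·10.01) = 0.4287.
%OS = 100·exp(−πζ/√(1−ζ²)) = 22.5%.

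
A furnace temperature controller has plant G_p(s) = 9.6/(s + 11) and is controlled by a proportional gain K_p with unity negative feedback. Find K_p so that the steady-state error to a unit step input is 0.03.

Steady-state error for a unit step on this type-0 loop is 1/(1 + K_p·G_p(0)).
G_p(0) = 0.8727. Require 1/(1 + K_p·0.8727) = 0.03, so 1 + 0.8727·K_p = 33.33.
K_p = (33.33 − 1)/0.8727 = 37.

K_p = 37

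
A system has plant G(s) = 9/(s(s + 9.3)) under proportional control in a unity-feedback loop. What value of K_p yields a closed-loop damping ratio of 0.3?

Closed-loop characteristic equation: s² + 9.3s + K_p·9 = 0.
So ω_n = √(9K_p) and 2ζω_n = 9.3, giving ζ = 9.3/(2√(9K_p)).
Setting ζ = 0.3: √(9K_p) = 9.3/(2·0.3) = 15.5, so K_p = 240.3/9 = 26.7.

K_p = 26.7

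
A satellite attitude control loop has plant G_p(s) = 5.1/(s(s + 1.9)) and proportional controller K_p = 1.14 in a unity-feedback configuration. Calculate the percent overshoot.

26%

Closed-loop characteristic equation: s² + 1.9s + 5.814 = 0, so ω_n = 2.411 rad/s and ζ = 1.9/(2·2.411) = 0.394.
%OS = 100·exp(−πζ/√(1−ζ²)) = 100·exp(−π·0.394/√0.8448) = 26%.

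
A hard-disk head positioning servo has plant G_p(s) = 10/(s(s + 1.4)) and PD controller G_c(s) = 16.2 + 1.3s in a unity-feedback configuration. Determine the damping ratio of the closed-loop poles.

Forward path: (16.2 + 1.3s)·10/(s(s+1.4)). The closed-loop characteristic equation is s² + (1.4 + 10·1.3)s + 10·16.2 = 0.
That is s² + 14.4s + 162 = 0, so ω_n = 12.73 rad/s and ζ = 14.4/(2·12.73) = 0.5657.

ζ = 0.566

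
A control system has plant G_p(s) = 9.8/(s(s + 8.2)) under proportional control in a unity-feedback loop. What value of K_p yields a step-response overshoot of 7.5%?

K_p = 4.24

From %OS = 100·exp(−πζ/√(1−ζ²)) = 7.5%, ζ = −ln(0.075)/√(π²+ln²(0.075)) = 0.6362.
Characteristic equation s² + 8.2s + 9.8K_p = 0 gives ζ = 8.2/(2√(9.8K_p)).
Setting ζ = 0.6362: √(9.8K_p) = 8.2/(2·0.6362) = 6.445, so K_p = 41.54/9.8 = 4.24.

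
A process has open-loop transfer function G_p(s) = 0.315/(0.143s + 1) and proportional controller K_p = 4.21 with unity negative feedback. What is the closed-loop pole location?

s = -16.27

Closed loop: T(s) = K_p·G_p/(1+K_p·G_p) = 1.326/(0.143s + 1 + 1.326), with pole at s = −(1 + 1.326)/0.143 = −16.27.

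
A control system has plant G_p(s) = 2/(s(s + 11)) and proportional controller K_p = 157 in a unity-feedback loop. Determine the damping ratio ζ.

ζ = 0.31

The closed-loop denominator is s(s+11) + 157·2 = s² + 11s + 314.
So ω_n² = 314 ⇒ ω_n = 17.72 rad/s, and ζ = 11/(2ω_n) = 0.31.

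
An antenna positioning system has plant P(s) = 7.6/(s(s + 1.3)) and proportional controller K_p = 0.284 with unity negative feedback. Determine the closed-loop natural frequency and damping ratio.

The closed-loop denominator is s(s+1.3) + 0.284·7.6 = s² + 1.3s + 2.158.
So ω_n² = 2.158 ⇒ ω_n = 1.469 rad/s, and ζ = 1.3/(2ω_n) = 0.442.

ω_n = 1.47 rad/s, ζ = 0.442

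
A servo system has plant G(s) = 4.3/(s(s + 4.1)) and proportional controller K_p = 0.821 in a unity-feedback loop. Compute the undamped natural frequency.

ω_n = 1.88 rad/s

The closed-loop denominator is s(s+4.1) + 0.821·4.3 = s² + 4.1s + 3.53.
So ω_n² = 3.53 ⇒ ω_n = 1.879 rad/s, and ζ = 4.1/(2ω_n) = 1.09.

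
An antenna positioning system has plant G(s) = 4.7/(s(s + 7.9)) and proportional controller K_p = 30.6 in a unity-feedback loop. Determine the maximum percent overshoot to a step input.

33.4%

The closed-loop denominator s² + 7.9s + 143.8 gives ω_n = √143.8 = 11.99 and ζ = 7.9/(2ω_n) = 0.3294.
%OS = 100·exp(−πζ/√(1−ζ²)) = 100·exp(−π·0.3294/√0.8915) = 33.4%.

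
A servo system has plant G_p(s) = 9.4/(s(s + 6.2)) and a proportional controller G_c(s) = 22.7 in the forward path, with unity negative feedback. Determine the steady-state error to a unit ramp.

0.0291

The loop has one pole at the origin (type 1). Velocity error constant K_v = lim_{s→0} s·G_c(s)G_p(s) = 22.7·9.4/6.2 = 34.42.
Steady-state error to a unit ramp: e_ss = 1/K_v = 0.0291.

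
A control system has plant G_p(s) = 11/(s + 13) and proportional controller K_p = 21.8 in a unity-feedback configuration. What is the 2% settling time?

T_s ≈ 0.0158 s

Closed-loop transfer function: T(s) = K_p·G_p(s)/(1 + K_p·G_p(s)) = 239.8/(s + 13 + 239.8) = 239.8/(s + 252.8).
Time constant τ = 1/252.8 = 0.003956 s, so the 2% settling time is about 4τ = 0.0158 s.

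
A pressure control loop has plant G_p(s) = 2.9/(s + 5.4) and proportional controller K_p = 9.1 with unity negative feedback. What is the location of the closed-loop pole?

s = -31.79

Closed-loop transfer function: T(s) = K_p·G_p(s)/(1 + K_p·G_p(s)) = 26.39/(s + 5.4 + 26.39) = 26.39/(s + 31.79).
The closed-loop pole is at s = −31.79.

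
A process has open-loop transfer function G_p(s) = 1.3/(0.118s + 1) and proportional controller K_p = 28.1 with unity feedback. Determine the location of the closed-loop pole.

Closed loop: T(s) = K_p·G_p/(1+K_p·G_p) = 36.53/(0.118s + 1 + 36.53), with pole at s = −(1 + 36.53)/0.118 = −318.1.

s = -318.1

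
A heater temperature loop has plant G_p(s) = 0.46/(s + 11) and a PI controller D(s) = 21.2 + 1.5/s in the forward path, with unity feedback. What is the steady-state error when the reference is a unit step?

The open loop D(s)G_p(s) has a pole at the origin (type 1), so the static position error constant is infinite and e_ss = 1/(1+∞) = 0.

0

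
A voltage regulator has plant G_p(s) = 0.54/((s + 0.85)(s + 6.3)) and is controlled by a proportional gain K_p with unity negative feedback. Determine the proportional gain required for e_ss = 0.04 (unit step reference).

For a type-0 loop with proportional control, e_ss = 1/(1 + K_p·G_p(0)).
G_p(0) = 0.1008. Require 1/(1 + K_p·0.1008) = 0.04, so 1 + 0.1008·K_p = 25.
K_p = (25 − 1)/0.1008 = 238.

K_p = 238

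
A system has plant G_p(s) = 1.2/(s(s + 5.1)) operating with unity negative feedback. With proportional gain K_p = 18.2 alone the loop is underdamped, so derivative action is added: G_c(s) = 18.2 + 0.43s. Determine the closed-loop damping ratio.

Forward path: (18.2 + 0.43s)·1.2/(s(s+5.1)). The closed-loop characteristic equation is s² + (5.1 + 1.2·0.43)s + 1.2·18.2 = 0.
That is s² + 5.616s + 21.84 = 0, so ω_n = 4.673 rad/s and ζ = 5.616/(2·4.673) = 0.6009.

ζ = 0.601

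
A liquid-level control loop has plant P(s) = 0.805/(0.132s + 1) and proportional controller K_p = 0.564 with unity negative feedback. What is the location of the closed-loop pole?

Closed loop: T(s) = K_p·P/(1+K_p·P) = 0.454/(0.132s + 1 + 0.454), with pole at s = −(1 + 0.454)/0.132 = −11.02.

s = -11.02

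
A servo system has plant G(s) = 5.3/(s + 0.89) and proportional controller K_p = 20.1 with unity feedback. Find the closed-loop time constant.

τ = 0.00931 s

Closed-loop transfer function: T(s) = K_p·G(s)/(1 + K_p·G(s)) = 106.5/(s + 0.89 + 106.5) = 106.5/(s + 107.4).
Time constant τ = 1/107.4 = 0.00931 s.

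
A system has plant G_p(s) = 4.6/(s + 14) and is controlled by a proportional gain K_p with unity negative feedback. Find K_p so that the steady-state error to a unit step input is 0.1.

For a type-0 loop with proportional control, e_ss = 1/(1 + K_p·G_p(0)).
G_p(0) = 0.3286. Require 1/(1 + K_p·0.3286) = 0.1, so 1 + 0.3286·K_p = 10.
K_p = (10 − 1)/0.3286 = 27.4.

K_p = 27.4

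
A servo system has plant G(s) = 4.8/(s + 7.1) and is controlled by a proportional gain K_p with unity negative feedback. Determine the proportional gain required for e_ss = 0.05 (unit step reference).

For a type-0 loop with proportional control, e_ss = 1/(1 + K_p·G(0)).
G(0) = 0.6761. Require 1/(1 + K_p·0.6761) = 0.05, so 1 + 0.6761·K_p = 20.
K_p = (20 − 1)/0.6761 = 28.1.

K_p = 28.1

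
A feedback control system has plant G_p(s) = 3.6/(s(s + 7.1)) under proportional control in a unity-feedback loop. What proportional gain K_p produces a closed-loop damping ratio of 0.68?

Closed-loop characteristic equation: s² + 7.1s + K_p·3.6 = 0.
So ω_n = √(3.6K_p) and 2ζω_n = 7.1, giving ζ = 7.1/(2√(3.6K_p)).
Setting ζ = 0.68: √(3.6K_p) = 7.1/(2·0.68) = 5.221, so K_p = 27.25/3.6 = 7.57.

K_p = 7.57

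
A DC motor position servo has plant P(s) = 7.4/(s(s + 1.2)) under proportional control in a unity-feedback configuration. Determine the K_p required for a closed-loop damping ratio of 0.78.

Closed-loop characteristic equation: s² + 1.2s + K_p·7.4 = 0.
So ω_n = √(7.4K_p) and 2ζω_n = 1.2, giving ζ = 1.2/(2√(7.4K_p)).
Setting ζ = 0.78: √(7.4K_p) = 1.2/(2·0.78) = 0.7692, so K_p = 0.5917/7.4 = 0.08.

K_p = 0.08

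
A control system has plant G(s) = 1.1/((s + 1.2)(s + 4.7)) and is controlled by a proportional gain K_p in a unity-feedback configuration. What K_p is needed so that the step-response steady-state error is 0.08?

K_p = 59

The loop is type 0, so e_ss(step) = 1/(1 + K_pos) with K_pos = K_p·G(0).
G(0) = 0.195. Require 1/(1 + K_p·0.195) = 0.08, so 1 + 0.195·K_p = 12.5.
K_p = (12.5 − 1)/0.195 = 59.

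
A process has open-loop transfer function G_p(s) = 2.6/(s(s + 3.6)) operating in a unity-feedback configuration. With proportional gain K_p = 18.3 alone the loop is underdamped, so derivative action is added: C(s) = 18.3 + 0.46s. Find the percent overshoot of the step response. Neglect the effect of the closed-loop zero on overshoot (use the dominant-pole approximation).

31.2%

Forward path: (18.3 + 0.46s)·2.6/(s(s+3.6)). The closed-loop characteristic equation is s² + (3.6 + 2.6·0.46)s + 2.6·18.3 = 0.
That is s² + 4.796s + 47.58 = 0, so ω_n = 6.898 rad/s and ζ = 4.796/(2·6.898) = 0.3476.
%OS = 100·exp(−πζ/√(1−ζ²)) = 31.2%.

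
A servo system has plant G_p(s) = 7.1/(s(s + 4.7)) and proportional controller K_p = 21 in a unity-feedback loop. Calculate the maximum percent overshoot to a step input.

54%

The closed-loop denominator s² + 4.7s + 149.1 gives ω_n = √149.1 = 12.21 and ζ = 4.7/(2ω_n) = 0.1925.
%OS = 100·exp(−πζ/√(1−ζ²)) = 100·exp(−π·0.1925/√0.963) = 54%.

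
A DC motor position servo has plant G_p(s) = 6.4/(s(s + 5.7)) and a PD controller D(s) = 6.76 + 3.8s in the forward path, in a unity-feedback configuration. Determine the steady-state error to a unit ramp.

The loop has one pole at the origin (type 1). Velocity error constant K_v = lim_{s→0} s·D(s)G_p(s) = 6.76·6.4/5.7 = 7.59.
Steady-state error to a unit ramp: e_ss = 1/K_v = 0.132.

0.132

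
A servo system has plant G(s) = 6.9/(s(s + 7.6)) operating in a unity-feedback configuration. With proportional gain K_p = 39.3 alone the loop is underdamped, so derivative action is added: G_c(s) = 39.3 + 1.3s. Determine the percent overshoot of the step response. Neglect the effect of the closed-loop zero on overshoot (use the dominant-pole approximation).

Forward path: (39.3 + 1.3s)·6.9/(s(s+7.6)). The closed-loop characteristic equation is s² + (7.6 + 6.9·1.3)s + 6.9·39.3 = 0.
That is s² + 16.57s + 271.2 = 0, so ω_n = 16.47 rad/s and ζ = 16.57/(2·16.47) = 0.5031.
%OS = 100·exp(−πζ/√(1−ζ²)) = 16.1%.

16.1%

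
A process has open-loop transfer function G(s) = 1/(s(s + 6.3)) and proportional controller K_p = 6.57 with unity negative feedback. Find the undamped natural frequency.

The closed-loop denominator is s(s+6.3) + 6.57·1 = s² + 6.3s + 6.57.
Matching s² + 2ζω_n s + ω_n²: ω_n = √6.57 = 2.563 rad/s and 2ζω_n = 6.3, so ζ = 6.3/(2·2.563) = 1.23.

ω_n = 2.56 rad/s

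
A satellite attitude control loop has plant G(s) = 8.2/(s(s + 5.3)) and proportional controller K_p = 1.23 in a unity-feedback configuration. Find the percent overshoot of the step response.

0.86%

From 1 + K_pG(s) = 0: s² + 5.3s + 10.09 = 0 ⇒ ω_n = 3.176, ζ = 0.8344.
%OS = 100·exp(−πζ/√(1−ζ²)) = 100·exp(−π·0.8344/√0.3037) = 0.86%.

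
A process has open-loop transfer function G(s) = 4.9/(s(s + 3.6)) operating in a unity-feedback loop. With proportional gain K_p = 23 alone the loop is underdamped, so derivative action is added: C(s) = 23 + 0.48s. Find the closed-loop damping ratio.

ζ = 0.28

Forward path: (23 + 0.48s)·4.9/(s(s+3.6)). The closed-loop characteristic equation is s² + (3.6 + 4.9·0.48)s + 4.9·23 = 0.
That is s² + 5.952s + 112.7 = 0, so ω_n = 10.62 rad/s and ζ = 5.952/(2·10.62) = 0.2803.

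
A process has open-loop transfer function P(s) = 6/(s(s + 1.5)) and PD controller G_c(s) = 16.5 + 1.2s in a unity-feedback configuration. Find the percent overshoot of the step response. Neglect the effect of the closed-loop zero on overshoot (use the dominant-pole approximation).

21.7%

Forward path: (16.5 + 1.2s)·6/(s(s+1.5)). The closed-loop characteristic equation is s² + (1.5 + 6·1.2)s + 6·16.5 = 0.
That is s² + 8.7s + 99 = 0, so ω_n = 9.95 rad/s and ζ = 8.7/(2·9.95) = 0.4372.
%OS = 100·exp(−πζ/√(1−ζ²)) = 21.7%.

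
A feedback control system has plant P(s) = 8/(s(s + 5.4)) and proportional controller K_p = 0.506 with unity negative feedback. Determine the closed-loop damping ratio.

ζ = 1.34

1 + K_p·P(s) = 0 gives s² + 5.4s + 4.048 = 0.
So ω_n² = 4.048 ⇒ ω_n = 2.012 rad/s, and ζ = 5.4/(2ω_n) = 1.34.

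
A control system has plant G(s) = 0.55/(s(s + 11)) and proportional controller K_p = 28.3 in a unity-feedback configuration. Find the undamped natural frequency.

The closed-loop denominator is s(s+11) + 28.3·0.55 = s² + 11s + 15.57.
So ω_n² = 15.57 ⇒ ω_n = 3.945 rad/s, and ζ = 11/(2ω_n) = 1.39.

ω_n = 3.95 rad/s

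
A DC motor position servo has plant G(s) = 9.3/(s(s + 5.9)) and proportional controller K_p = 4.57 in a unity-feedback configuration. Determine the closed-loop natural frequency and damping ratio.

1 + K_p·G(s) = 0 gives s² + 5.9s + 42.5 = 0.
Matching s² + 2ζω_n s + ω_n²: ω_n = √42.5 = 6.519 rad/s and 2ζω_n = 5.9, so ζ = 5.9/(2·6.519) = 0.453.

ω_n = 6.52 rad/s, ζ = 0.453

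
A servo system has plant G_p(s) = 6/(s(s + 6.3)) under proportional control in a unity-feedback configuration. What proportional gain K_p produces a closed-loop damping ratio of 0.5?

Closed-loop characteristic equation: s² + 6.3s + K_p·6 = 0.
So ω_n = √(6K_p) and 2ζω_n = 6.3, giving ζ = 6.3/(2√(6K_p)).
Setting ζ = 0.5: √(6K_p) = 6.3/(2·0.5) = 6.3, so K_p = 39.69/6 = 6.61.

K_p = 6.61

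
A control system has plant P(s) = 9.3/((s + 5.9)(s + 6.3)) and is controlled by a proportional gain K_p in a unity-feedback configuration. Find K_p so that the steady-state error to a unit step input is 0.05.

K_p = 75.9

The loop is type 0, so e_ss(step) = 1/(1 + K_pos) with K_pos = K_p·P(0).
P(0) = 0.2502. Require 1/(1 + K_p·0.2502) = 0.05, so 1 + 0.2502·K_p = 20.
K_p = (20 − 1)/0.2502 = 75.9.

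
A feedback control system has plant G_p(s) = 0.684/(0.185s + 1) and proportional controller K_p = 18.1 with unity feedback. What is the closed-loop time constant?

τ = 0.0138 s

Closed loop: T(s) = K_p·G_p/(1+K_p·G_p) = 12.38/(0.185s + 1 + 12.38), with pole at s = −(1 + 12.38)/0.185 = −72.33.
Closed-loop time constant τ = 1/72.33 = 0.0138 s.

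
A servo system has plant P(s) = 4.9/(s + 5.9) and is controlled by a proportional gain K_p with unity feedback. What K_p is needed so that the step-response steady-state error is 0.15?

Steady-state error for a unit step on this type-0 loop is 1/(1 + K_p·P(0)).
P(0) = 0.8305. Require 1/(1 + K_p·0.8305) = 0.15, so 1 + 0.8305·K_p = 6.667.
K_p = (6.667 − 1)/0.8305 = 6.82.

K_p = 6.82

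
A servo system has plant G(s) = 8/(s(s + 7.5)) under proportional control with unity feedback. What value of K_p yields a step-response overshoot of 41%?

From %OS = 100·exp(−πζ/√(1−ζ²)) = 41%, ζ = −ln(0.41)/√(π²+ln²(0.41)) = 0.273.
Characteristic equation s² + 7.5s + 8K_p = 0 gives ζ = 7.5/(2√(8K_p)).
Setting ζ = 0.273: √(8K_p) = 7.5/(2·0.273) = 13.74, so K_p = 188.7/8 = 23.6.

K_p = 23.6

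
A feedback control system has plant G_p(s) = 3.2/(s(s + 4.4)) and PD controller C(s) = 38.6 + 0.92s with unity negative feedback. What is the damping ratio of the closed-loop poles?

Forward path: (38.6 + 0.92s)·3.2/(s(s+4.4)). The closed-loop characteristic equation is s² + (4.4 + 3.2·0.92)s + 3.2·38.6 = 0.
That is s² + 7.344s + 123.5 = 0, so ω_n = 11.11 rad/s and ζ = 7.344/(2·11.11) = 0.3304.

ζ = 0.33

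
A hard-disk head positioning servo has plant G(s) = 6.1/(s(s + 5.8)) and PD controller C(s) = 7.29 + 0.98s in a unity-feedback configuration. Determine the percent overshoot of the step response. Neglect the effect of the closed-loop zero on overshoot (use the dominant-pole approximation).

0.27%

Forward path: (7.29 + 0.98s)·6.1/(s(s+5.8)). The closed-loop characteristic equation is s² + (5.8 + 6.1·0.98)s + 6.1·7.29 = 0.
That is s² + 11.78s + 44.47 = 0, so ω_n = 6.669 rad/s and ζ = 11.78/(2·6.669) = 0.8831.
%OS = 100·exp(−πζ/√(1−ζ²)) = 0.27%.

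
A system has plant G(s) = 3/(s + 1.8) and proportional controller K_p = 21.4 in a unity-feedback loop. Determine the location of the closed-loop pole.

s = -66

Closed-loop transfer function: T(s) = K_p·G(s)/(1 + K_p·G(s)) = 64.2/(s + 1.8 + 64.2) = 64.2/(s + 66).
The closed-loop pole is at s = −66.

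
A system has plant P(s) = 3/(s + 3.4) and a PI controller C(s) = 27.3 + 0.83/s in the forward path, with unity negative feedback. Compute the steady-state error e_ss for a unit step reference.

The open loop C(s)P(s) has a pole at the origin (type 1), so the static position error constant is infinite and e_ss = 1/(1+∞) = 0.

0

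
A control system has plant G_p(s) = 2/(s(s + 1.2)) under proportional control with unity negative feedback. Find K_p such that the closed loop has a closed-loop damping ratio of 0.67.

K_p = 0.401

Closed-loop characteristic equation: s² + 1.2s + K_p·2 = 0.
So ω_n = √(2K_p) and 2ζω_n = 1.2, giving ζ = 1.2/(2√(2K_p)).
Setting ζ = 0.67: √(2K_p) = 1.2/(2·0.67) = 0.8955, so K_p = 0.802/2 = 0.401.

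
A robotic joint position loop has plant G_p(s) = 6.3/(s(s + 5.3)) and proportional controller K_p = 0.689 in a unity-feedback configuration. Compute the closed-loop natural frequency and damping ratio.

ω_n = 2.08 rad/s, ζ = 1.27

The closed-loop denominator is s(s+5.3) + 0.689·6.3 = s² + 5.3s + 4.341.
Matching s² + 2ζω_n s + ω_n²: ω_n = √4.341 = 2.083 rad/s and 2ζω_n = 5.3, so ζ = 5.3/(2·2.083) = 1.27.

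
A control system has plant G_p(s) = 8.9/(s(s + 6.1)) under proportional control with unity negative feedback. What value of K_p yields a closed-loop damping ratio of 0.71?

Closed-loop characteristic equation: s² + 6.1s + K_p·8.9 = 0.
So ω_n = √(8.9K_p) and 2ζω_n = 6.1, giving ζ = 6.1/(2√(8.9K_p)).
Setting ζ = 0.71: √(8.9K_p) = 6.1/(2·0.71) = 4.296, so K_p = 18.45/8.9 = 2.07.

K_p = 2.07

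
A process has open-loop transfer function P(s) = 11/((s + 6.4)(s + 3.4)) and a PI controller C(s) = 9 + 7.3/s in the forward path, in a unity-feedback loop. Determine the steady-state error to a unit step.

The open loop C(s)P(s) has a pole at the origin (type 1), so the static position error constant is infinite and e_ss = 1/(1+∞) = 0.

0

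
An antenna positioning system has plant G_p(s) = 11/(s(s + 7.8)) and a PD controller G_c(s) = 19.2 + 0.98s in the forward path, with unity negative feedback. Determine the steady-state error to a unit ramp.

The loop has one pole at the origin (type 1). Velocity error constant K_v = lim_{s→0} s·G_c(s)G_p(s) = 19.2·11/7.8 = 27.08.
Steady-state error to a unit ramp: e_ss = 1/K_v = 0.0369.

0.0369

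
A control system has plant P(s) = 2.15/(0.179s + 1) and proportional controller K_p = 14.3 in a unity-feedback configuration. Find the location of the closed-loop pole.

s = -177.3

Closed loop: T(s) = K_p·P/(1+K_p·P) = 30.75/(0.179s + 1 + 30.75), with pole at s = −(1 + 30.75)/0.179 = −177.3.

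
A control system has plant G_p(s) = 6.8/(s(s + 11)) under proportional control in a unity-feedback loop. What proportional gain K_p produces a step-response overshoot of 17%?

From %OS = 100·exp(−πζ/√(1−ζ²)) = 17%, ζ = −ln(0.17)/√(π²+ln²(0.17)) = 0.4913.
Characteristic equation s² + 11s + 6.8K_p = 0 gives ζ = 11/(2√(6.8K_p)).
Setting ζ = 0.4913: √(6.8K_p) = 11/(2·0.4913) = 11.2, so K_p = 125.3/6.8 = 18.4.

K_p = 18.4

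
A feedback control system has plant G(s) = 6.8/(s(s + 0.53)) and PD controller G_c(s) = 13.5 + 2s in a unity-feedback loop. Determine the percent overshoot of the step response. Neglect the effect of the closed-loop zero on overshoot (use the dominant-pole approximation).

Forward path: (13.5 + 2s)·6.8/(s(s+0.53)). The closed-loop characteristic equation is s² + (0.53 + 6.8·2)s + 6.8·13.5 = 0.
That is s² + 14.13s + 91.8 = 0, so ω_n = 9.581 rad/s and ζ = 14.13/(2·9.581) = 0.7374.
%OS = 100·exp(−πζ/√(1−ζ²)) = 3.24%.

3.24%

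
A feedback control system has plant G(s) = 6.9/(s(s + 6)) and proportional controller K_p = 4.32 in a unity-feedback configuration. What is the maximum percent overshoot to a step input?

Closed-loop characteristic equation: s² + 6s + 29.81 = 0, so ω_n = 5.46 rad/s and ζ = 6/(2·5.46) = 0.5495.
%OS = 100·exp(−πζ/√(1−ζ²)) = 100·exp(−π·0.5495/√0.6981) = 12.7%.

12.7%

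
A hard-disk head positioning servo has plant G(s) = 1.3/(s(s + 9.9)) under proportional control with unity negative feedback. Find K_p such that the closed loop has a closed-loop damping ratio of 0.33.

K_p = 173

Closed-loop characteristic equation: s² + 9.9s + K_p·1.3 = 0.
So ω_n = √(1.3K_p) and 2ζω_n = 9.9, giving ζ = 9.9/(2√(1.3K_p)).
Setting ζ = 0.33: √(1.3K_p) = 9.9/(2·0.33) = 15, so K_p = 225/1.3 = 173.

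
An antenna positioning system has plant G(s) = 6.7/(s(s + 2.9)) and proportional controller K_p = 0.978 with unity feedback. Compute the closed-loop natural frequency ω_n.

ω_n = 2.56 rad/s

The closed-loop denominator is s(s+2.9) + 0.978·6.7 = s² + 2.9s + 6.553.
Matching s² + 2ζω_n s + ω_n²: ω_n = √6.553 = 2.56 rad/s and 2ζω_n = 2.9, so ζ = 2.9/(2·2.56) = 0.566.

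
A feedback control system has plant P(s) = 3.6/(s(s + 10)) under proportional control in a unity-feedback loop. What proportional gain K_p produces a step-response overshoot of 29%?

K_p = 51.7

From %OS = 100·exp(−πζ/√(1−ζ²)) = 29%, ζ = −ln(0.29)/√(π²+ln²(0.29)) = 0.3666.
Characteristic equation s² + 10s + 3.6K_p = 0 gives ζ = 10/(2√(3.6K_p)).
Setting ζ = 0.3666: √(3.6K_p) = 10/(2·0.3666) = 13.64, so K_p = 186/3.6 = 51.7.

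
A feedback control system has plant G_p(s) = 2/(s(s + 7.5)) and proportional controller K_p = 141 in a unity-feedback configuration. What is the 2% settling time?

Closed-loop characteristic equation: s² + 7.5s + 282 = 0, so ω_n = 16.79 rad/s and ζ = 7.5/(2·16.79) = 0.2233.
2% settling time T_s ≈ 4/(ζω_n) = 4/3.75 = 1.07 s.

T_s ≈ 1.07 s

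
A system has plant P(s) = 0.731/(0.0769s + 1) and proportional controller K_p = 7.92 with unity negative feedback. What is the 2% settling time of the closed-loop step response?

T_s ≈ 0.0453 s

Closed loop: T(s) = K_p·P/(1+K_p·P) = 5.79/(0.0769s + 1 + 5.79), with pole at s = −(1 + 5.79)/0.0769 = −88.29.
τ = 1/88.29 = 0.01133 s, so 2% settling time ≈ 4τ = 0.0453 s.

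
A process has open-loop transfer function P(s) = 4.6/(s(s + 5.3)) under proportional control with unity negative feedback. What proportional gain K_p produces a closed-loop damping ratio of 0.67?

Closed-loop characteristic equation: s² + 5.3s + K_p·4.6 = 0.
So ω_n = √(4.6K_p) and 2ζω_n = 5.3, giving ζ = 5.3/(2√(4.6K_p)).
Setting ζ = 0.67: √(4.6K_p) = 5.3/(2·0.67) = 3.955, so K_p = 15.64/4.6 = 3.4.

K_p = 3.4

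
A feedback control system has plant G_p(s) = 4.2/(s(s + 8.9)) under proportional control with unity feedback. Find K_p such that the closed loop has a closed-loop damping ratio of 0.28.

K_p = 60.1

Closed-loop characteristic equation: s² + 8.9s + K_p·4.2 = 0.
So ω_n = √(4.2K_p) and 2ζω_n = 8.9, giving ζ = 8.9/(2√(4.2K_p)).
Setting ζ = 0.28: √(4.2K_p) = 8.9/(2·0.28) = 15.89, so K_p = 252.6/4.2 = 60.1.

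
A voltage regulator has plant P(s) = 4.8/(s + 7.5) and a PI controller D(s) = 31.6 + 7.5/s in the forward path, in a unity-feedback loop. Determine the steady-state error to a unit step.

The open loop D(s)P(s) has a pole at the origin (type 1), so the static position error constant is infinite and e_ss = 1/(1+∞) = 0.

0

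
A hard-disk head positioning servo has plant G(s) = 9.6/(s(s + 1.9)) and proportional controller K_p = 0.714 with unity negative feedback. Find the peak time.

T_p = 1.29 s

From 1 + K_pG(s) = 0: s² + 1.9s + 6.854 = 0 ⇒ ω_n = 2.618, ζ = 0.3629.
Damped frequency ω_d = ω_n√(1−ζ²) = 2.44 rad/s, so peak time T_p = π/ω_d = 1.29 s.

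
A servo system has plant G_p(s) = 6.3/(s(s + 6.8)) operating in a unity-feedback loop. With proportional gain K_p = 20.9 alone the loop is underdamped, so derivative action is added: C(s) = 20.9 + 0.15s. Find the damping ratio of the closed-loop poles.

ζ = 0.337

Forward path: (20.9 + 0.15s)·6.3/(s(s+6.8)). The closed-loop characteristic equation is s² + (6.8 + 6.3·0.15)s + 6.3·20.9 = 0.
That is s² + 7.745s + 131.7 = 0, so ω_n = 11.47 rad/s and ζ = 7.745/(2·11.47) = 0.3375.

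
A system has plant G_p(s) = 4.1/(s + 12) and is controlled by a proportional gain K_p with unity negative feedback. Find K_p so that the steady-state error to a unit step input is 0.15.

Steady-state error for a unit step on this type-0 loop is 1/(1 + K_p·G_p(0)).
G_p(0) = 0.3417. Require 1/(1 + K_p·0.3417) = 0.15, so 1 + 0.3417·K_p = 6.667.
K_p = (6.667 − 1)/0.3417 = 16.6.

K_p = 16.6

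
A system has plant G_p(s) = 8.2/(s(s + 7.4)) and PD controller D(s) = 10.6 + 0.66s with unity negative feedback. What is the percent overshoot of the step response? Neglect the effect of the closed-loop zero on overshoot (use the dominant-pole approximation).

Forward path: (10.6 + 0.66s)·8.2/(s(s+7.4)). The closed-loop characteristic equation is s² + (7.4 + 8.2·0.66)s + 8.2·10.6 = 0.
That is s² + 12.81s + 86.92 = 0, so ω_n = 9.323 rad/s and ζ = 12.81/(2·9.323) = 0.6871.
%OS = 100·exp(−πζ/√(1−ζ²)) = 5.12%.

5.12%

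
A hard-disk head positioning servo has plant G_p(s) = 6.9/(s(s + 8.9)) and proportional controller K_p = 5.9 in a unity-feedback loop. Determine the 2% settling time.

T_s ≈ 0.899 s

Closed-loop characteristic equation: s² + 8.9s + 40.71 = 0, so ω_n = 6.38 rad/s and ζ = 8.9/(2·6.38) = 0.6974.
2% settling time T_s ≈ 4/(ζω_n) = 4/4.45 = 0.899 s.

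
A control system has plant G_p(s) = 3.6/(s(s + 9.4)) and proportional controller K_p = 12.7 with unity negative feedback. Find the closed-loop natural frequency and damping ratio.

ω_n = 6.76 rad/s, ζ = 0.695

The closed-loop denominator is s(s+9.4) + 12.7·3.6 = s² + 9.4s + 45.72.
Matching s² + 2ζω_n s + ω_n²: ω_n = √45.72 = 6.762 rad/s and 2ζω_n = 9.4, so ζ = 9.4/(2·6.762) = 0.695.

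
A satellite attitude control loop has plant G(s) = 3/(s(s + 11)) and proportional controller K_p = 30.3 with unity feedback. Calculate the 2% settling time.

T_s ≈ 0.727 s

Closed-loop characteristic equation: s² + 11s + 90.9 = 0, so ω_n = 9.534 rad/s and ζ = 11/(2·9.534) = 0.5769.
2% settling time T_s ≈ 4/(ζω_n) = 4/5.5 = 0.727 s.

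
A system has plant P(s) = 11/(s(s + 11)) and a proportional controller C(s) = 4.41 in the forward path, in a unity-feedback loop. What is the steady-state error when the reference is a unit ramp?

The loop has one pole at the origin (type 1). Velocity error constant K_v = lim_{s→0} s·C(s)P(s) = 4.41·11/11 = 4.41.
Steady-state error to a unit ramp: e_ss = 1/K_v = 0.227.

0.227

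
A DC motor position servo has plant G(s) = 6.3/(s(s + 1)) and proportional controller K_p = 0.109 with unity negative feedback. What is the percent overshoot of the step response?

9.28%

Closed-loop characteristic equation: s² + 1s + 0.6867 = 0, so ω_n = 0.8287 rad/s and ζ = 1/(2·0.8287) = 0.6034.
%OS = 100·exp(−πζ/√(1−ζ²)) = 100·exp(−π·0.6034/√0.6359) = 9.28%.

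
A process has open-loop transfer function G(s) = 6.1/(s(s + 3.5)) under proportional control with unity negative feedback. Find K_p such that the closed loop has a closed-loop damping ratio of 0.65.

K_p = 1.19

Closed-loop characteristic equation: s² + 3.5s + K_p·6.1 = 0.
So ω_n = √(6.1K_p) and 2ζω_n = 3.5, giving ζ = 3.5/(2√(6.1K_p)).
Setting ζ = 0.65: √(6.1K_p) = 3.5/(2·0.65) = 2.692, so K_p = 7.249/6.1 = 1.19.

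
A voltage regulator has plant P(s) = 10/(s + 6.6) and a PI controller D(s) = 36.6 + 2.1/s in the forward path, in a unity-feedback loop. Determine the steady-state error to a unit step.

0

The open loop D(s)P(s) has a pole at the origin (type 1), so the static position error constant is infinite and e_ss = 1/(1+∞) = 0.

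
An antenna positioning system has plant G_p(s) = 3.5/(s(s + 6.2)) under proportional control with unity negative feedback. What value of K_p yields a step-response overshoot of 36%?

From %OS = 100·exp(−πζ/√(1−ζ²)) = 36%, ζ = −ln(0.36)/√(π²+ln²(0.36)) = 0.3093.
Characteristic equation s² + 6.2s + 3.5K_p = 0 gives ζ = 6.2/(2√(3.5K_p)).
Setting ζ = 0.3093: √(3.5K_p) = 6.2/(2·0.3093) = 10.02, so K_p = 100.5/3.5 = 28.7.

K_p = 28.7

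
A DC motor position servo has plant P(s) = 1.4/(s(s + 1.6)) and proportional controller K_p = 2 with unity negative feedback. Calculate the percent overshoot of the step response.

Closed-loop characteristic equation: s² + 1.6s + 2.8 = 0, so ω_n = 1.673 rad/s and ζ = 1.6/(2·1.673) = 0.4781.
%OS = 100·exp(−πζ/√(1−ζ²)) = 100·exp(−π·0.4781/√0.7714) = 18.1%.

18.1%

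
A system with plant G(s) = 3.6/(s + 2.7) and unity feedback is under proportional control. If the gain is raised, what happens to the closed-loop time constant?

decrease

The closed-loop bandwidth 2.7+K_p·3.6 grows with K_p, so τ shrinks.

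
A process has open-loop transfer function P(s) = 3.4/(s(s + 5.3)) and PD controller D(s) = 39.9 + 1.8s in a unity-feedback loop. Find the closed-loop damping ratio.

ζ = 0.49

Forward path: (39.9 + 1.8s)·3.4/(s(s+5.3)). The closed-loop characteristic equation is s² + (5.3 + 3.4·1.8)s + 3.4·39.9 = 0.
That is s² + 11.42s + 135.7 = 0, so ω_n = 11.65 rad/s and ζ = 11.42/(2·11.65) = 0.4902.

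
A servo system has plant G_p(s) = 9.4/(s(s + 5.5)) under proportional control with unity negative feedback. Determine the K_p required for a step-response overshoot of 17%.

From %OS = 100·exp(−πζ/√(1−ζ²)) = 17%, ζ = −ln(0.17)/√(π²+ln²(0.17)) = 0.4913.
Characteristic equation s² + 5.5s + 9.4K_p = 0 gives ζ = 5.5/(2√(9.4K_p)).
Setting ζ = 0.4913: √(9.4K_p) = 5.5/(2·0.4913) = 5.598, so K_p = 31.33/9.4 = 3.33.

K_p = 3.33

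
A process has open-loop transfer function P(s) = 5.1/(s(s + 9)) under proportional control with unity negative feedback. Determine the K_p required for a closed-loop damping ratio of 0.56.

K_p = 12.7

Closed-loop characteristic equation: s² + 9s + K_p·5.1 = 0.
So ω_n = √(5.1K_p) and 2ζω_n = 9, giving ζ = 9/(2√(5.1K_p)).
Setting ζ = 0.56: √(5.1K_p) = 9/(2·0.56) = 8.036, so K_p = 64.57/5.1 = 12.7.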